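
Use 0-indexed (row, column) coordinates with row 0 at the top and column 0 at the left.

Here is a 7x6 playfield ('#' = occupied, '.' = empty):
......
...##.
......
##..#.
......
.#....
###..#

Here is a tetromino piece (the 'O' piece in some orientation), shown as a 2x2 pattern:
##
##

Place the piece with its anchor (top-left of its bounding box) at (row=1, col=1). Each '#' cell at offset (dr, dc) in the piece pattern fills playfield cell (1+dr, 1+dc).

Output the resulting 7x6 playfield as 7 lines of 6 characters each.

Fill (1+0,1+0) = (1,1)
Fill (1+0,1+1) = (1,2)
Fill (1+1,1+0) = (2,1)
Fill (1+1,1+1) = (2,2)

Answer: ......
.####.
.##...
##..#.
......
.#....
###..#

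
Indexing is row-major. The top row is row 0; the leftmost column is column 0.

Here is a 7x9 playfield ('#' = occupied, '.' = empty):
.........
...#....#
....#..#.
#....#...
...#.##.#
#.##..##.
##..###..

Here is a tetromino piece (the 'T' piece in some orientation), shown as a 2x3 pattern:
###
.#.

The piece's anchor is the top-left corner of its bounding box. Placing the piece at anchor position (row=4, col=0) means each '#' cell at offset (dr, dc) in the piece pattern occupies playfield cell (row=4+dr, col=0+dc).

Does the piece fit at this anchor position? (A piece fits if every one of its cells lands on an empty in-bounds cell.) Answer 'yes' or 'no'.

Answer: yes

Derivation:
Check each piece cell at anchor (4, 0):
  offset (0,0) -> (4,0): empty -> OK
  offset (0,1) -> (4,1): empty -> OK
  offset (0,2) -> (4,2): empty -> OK
  offset (1,1) -> (5,1): empty -> OK
All cells valid: yes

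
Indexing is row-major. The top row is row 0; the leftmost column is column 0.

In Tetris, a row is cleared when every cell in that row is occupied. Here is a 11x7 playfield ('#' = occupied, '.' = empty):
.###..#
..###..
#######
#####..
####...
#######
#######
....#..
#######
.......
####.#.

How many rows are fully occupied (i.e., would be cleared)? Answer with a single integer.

Check each row:
  row 0: 3 empty cells -> not full
  row 1: 4 empty cells -> not full
  row 2: 0 empty cells -> FULL (clear)
  row 3: 2 empty cells -> not full
  row 4: 3 empty cells -> not full
  row 5: 0 empty cells -> FULL (clear)
  row 6: 0 empty cells -> FULL (clear)
  row 7: 6 empty cells -> not full
  row 8: 0 empty cells -> FULL (clear)
  row 9: 7 empty cells -> not full
  row 10: 2 empty cells -> not full
Total rows cleared: 4

Answer: 4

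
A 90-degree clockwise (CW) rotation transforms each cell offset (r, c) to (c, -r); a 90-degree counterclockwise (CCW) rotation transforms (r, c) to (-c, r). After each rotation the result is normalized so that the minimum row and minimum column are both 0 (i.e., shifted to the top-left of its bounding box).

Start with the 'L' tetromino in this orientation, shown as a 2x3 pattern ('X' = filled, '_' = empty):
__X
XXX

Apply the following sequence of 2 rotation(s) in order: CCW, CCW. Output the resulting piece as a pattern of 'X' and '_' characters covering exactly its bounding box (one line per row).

Start:
__X
XXX
After rotation 1 (CCW):
XX
_X
_X
After rotation 2 (CCW):
XXX
X__

Answer: XXX
X__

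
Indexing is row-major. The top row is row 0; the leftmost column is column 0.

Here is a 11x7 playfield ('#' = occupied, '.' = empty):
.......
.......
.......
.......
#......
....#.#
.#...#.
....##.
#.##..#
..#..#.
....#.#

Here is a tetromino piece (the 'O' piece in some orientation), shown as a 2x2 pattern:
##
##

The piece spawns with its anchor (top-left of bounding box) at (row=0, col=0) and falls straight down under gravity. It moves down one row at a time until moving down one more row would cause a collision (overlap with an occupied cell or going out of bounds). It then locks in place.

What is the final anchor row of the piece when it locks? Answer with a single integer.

Spawn at (row=0, col=0). Try each row:
  row 0: fits
  row 1: fits
  row 2: fits
  row 3: blocked -> lock at row 2

Answer: 2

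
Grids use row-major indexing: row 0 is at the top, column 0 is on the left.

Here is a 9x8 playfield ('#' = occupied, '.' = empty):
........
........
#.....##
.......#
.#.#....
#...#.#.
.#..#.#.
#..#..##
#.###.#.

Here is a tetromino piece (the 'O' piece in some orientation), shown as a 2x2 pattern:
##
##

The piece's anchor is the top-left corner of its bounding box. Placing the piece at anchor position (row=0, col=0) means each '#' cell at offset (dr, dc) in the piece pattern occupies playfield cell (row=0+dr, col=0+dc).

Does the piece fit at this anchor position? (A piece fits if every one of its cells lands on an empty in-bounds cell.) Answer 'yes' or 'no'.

Check each piece cell at anchor (0, 0):
  offset (0,0) -> (0,0): empty -> OK
  offset (0,1) -> (0,1): empty -> OK
  offset (1,0) -> (1,0): empty -> OK
  offset (1,1) -> (1,1): empty -> OK
All cells valid: yes

Answer: yes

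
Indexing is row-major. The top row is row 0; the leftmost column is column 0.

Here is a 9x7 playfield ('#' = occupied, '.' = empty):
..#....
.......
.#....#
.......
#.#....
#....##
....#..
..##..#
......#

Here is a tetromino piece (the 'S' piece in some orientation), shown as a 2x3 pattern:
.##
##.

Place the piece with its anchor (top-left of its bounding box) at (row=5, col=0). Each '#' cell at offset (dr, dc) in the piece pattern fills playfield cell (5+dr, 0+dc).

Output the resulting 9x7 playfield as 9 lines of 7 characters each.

Answer: ..#....
.......
.#....#
.......
#.#....
###..##
##..#..
..##..#
......#

Derivation:
Fill (5+0,0+1) = (5,1)
Fill (5+0,0+2) = (5,2)
Fill (5+1,0+0) = (6,0)
Fill (5+1,0+1) = (6,1)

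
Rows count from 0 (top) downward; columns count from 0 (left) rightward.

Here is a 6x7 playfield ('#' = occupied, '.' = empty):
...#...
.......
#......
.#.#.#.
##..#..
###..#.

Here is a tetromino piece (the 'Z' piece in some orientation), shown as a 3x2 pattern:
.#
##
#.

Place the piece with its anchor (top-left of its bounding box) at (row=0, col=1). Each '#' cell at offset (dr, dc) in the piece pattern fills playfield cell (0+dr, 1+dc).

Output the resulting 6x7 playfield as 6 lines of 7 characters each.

Answer: ..##...
.##....
##.....
.#.#.#.
##..#..
###..#.

Derivation:
Fill (0+0,1+1) = (0,2)
Fill (0+1,1+0) = (1,1)
Fill (0+1,1+1) = (1,2)
Fill (0+2,1+0) = (2,1)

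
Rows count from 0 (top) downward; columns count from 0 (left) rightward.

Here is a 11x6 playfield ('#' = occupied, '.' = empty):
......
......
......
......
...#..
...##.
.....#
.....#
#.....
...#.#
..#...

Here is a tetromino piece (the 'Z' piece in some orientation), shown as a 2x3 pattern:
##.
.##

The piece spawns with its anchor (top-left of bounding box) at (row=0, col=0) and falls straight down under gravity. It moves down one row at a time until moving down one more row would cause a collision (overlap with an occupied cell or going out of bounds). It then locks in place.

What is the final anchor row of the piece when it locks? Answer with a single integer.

Spawn at (row=0, col=0). Try each row:
  row 0: fits
  row 1: fits
  row 2: fits
  row 3: fits
  row 4: fits
  row 5: fits
  row 6: fits
  row 7: fits
  row 8: blocked -> lock at row 7

Answer: 7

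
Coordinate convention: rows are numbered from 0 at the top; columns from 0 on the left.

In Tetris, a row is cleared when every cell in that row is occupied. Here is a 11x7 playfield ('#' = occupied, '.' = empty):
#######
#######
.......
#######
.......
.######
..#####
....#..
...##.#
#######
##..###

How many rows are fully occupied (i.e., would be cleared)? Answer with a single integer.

Answer: 4

Derivation:
Check each row:
  row 0: 0 empty cells -> FULL (clear)
  row 1: 0 empty cells -> FULL (clear)
  row 2: 7 empty cells -> not full
  row 3: 0 empty cells -> FULL (clear)
  row 4: 7 empty cells -> not full
  row 5: 1 empty cell -> not full
  row 6: 2 empty cells -> not full
  row 7: 6 empty cells -> not full
  row 8: 4 empty cells -> not full
  row 9: 0 empty cells -> FULL (clear)
  row 10: 2 empty cells -> not full
Total rows cleared: 4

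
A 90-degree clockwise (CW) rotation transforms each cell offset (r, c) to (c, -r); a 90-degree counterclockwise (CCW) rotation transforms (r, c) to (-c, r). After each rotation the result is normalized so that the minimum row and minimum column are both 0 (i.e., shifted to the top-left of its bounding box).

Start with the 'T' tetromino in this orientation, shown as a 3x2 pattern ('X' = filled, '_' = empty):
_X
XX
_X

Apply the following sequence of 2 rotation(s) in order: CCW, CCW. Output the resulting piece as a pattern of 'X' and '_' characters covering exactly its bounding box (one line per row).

Answer: X_
XX
X_

Derivation:
Start:
_X
XX
_X
After rotation 1 (CCW):
XXX
_X_
After rotation 2 (CCW):
X_
XX
X_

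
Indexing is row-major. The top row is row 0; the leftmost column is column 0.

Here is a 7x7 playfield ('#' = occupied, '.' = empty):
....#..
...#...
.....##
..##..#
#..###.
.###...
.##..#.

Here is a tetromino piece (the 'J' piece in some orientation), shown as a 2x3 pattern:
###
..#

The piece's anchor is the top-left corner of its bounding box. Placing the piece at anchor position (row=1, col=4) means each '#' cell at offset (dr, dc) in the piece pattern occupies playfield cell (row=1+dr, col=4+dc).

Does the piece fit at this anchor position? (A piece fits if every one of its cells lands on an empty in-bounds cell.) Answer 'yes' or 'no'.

Answer: no

Derivation:
Check each piece cell at anchor (1, 4):
  offset (0,0) -> (1,4): empty -> OK
  offset (0,1) -> (1,5): empty -> OK
  offset (0,2) -> (1,6): empty -> OK
  offset (1,2) -> (2,6): occupied ('#') -> FAIL
All cells valid: no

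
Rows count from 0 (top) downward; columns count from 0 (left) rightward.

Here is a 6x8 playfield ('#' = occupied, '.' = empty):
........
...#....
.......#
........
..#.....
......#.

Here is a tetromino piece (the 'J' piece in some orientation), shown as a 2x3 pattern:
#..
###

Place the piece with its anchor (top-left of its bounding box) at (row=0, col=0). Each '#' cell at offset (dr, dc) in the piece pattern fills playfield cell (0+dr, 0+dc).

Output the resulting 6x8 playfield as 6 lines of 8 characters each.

Fill (0+0,0+0) = (0,0)
Fill (0+1,0+0) = (1,0)
Fill (0+1,0+1) = (1,1)
Fill (0+1,0+2) = (1,2)

Answer: #.......
####....
.......#
........
..#.....
......#.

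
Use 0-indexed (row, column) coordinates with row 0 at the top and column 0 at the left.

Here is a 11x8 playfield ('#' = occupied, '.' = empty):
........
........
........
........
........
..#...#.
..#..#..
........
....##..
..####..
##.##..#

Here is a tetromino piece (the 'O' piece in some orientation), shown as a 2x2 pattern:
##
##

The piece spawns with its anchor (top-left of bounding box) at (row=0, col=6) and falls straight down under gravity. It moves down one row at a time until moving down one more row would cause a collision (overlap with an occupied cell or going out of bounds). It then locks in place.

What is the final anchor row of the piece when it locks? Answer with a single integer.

Answer: 3

Derivation:
Spawn at (row=0, col=6). Try each row:
  row 0: fits
  row 1: fits
  row 2: fits
  row 3: fits
  row 4: blocked -> lock at row 3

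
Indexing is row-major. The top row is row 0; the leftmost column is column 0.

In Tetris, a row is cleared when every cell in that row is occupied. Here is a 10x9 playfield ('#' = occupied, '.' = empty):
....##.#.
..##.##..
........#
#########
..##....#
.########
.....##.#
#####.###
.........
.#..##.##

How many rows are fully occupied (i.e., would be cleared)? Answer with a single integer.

Check each row:
  row 0: 6 empty cells -> not full
  row 1: 5 empty cells -> not full
  row 2: 8 empty cells -> not full
  row 3: 0 empty cells -> FULL (clear)
  row 4: 6 empty cells -> not full
  row 5: 1 empty cell -> not full
  row 6: 6 empty cells -> not full
  row 7: 1 empty cell -> not full
  row 8: 9 empty cells -> not full
  row 9: 4 empty cells -> not full
Total rows cleared: 1

Answer: 1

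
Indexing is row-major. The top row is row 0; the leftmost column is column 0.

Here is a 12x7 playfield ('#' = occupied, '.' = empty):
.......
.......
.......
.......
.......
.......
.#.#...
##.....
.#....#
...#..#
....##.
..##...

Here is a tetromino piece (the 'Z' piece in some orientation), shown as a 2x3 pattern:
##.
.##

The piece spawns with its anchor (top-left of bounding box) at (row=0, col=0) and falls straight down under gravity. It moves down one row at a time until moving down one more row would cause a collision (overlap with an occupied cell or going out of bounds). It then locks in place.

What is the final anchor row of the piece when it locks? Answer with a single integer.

Spawn at (row=0, col=0). Try each row:
  row 0: fits
  row 1: fits
  row 2: fits
  row 3: fits
  row 4: fits
  row 5: blocked -> lock at row 4

Answer: 4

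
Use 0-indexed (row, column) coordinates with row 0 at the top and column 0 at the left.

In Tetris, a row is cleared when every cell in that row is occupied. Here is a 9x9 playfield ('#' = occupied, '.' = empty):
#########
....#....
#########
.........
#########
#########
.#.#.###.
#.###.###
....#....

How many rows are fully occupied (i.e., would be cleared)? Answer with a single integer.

Check each row:
  row 0: 0 empty cells -> FULL (clear)
  row 1: 8 empty cells -> not full
  row 2: 0 empty cells -> FULL (clear)
  row 3: 9 empty cells -> not full
  row 4: 0 empty cells -> FULL (clear)
  row 5: 0 empty cells -> FULL (clear)
  row 6: 4 empty cells -> not full
  row 7: 2 empty cells -> not full
  row 8: 8 empty cells -> not full
Total rows cleared: 4

Answer: 4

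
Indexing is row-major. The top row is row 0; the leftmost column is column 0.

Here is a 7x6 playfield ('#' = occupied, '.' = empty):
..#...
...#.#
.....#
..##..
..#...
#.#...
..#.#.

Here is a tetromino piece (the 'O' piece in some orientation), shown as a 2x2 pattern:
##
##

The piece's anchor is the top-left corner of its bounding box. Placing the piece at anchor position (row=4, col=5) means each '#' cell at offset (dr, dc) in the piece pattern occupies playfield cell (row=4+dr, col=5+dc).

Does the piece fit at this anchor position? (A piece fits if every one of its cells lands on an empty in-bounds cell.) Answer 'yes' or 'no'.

Check each piece cell at anchor (4, 5):
  offset (0,0) -> (4,5): empty -> OK
  offset (0,1) -> (4,6): out of bounds -> FAIL
  offset (1,0) -> (5,5): empty -> OK
  offset (1,1) -> (5,6): out of bounds -> FAIL
All cells valid: no

Answer: no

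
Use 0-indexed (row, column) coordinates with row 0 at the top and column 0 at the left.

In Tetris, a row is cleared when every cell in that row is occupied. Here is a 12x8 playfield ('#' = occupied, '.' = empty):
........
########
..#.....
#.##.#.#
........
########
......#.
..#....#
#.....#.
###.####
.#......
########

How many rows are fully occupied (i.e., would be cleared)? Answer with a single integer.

Answer: 3

Derivation:
Check each row:
  row 0: 8 empty cells -> not full
  row 1: 0 empty cells -> FULL (clear)
  row 2: 7 empty cells -> not full
  row 3: 3 empty cells -> not full
  row 4: 8 empty cells -> not full
  row 5: 0 empty cells -> FULL (clear)
  row 6: 7 empty cells -> not full
  row 7: 6 empty cells -> not full
  row 8: 6 empty cells -> not full
  row 9: 1 empty cell -> not full
  row 10: 7 empty cells -> not full
  row 11: 0 empty cells -> FULL (clear)
Total rows cleared: 3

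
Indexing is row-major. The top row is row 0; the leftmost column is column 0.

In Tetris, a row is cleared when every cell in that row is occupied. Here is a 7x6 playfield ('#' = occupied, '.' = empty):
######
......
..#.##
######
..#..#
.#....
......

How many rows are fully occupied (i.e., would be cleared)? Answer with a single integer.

Check each row:
  row 0: 0 empty cells -> FULL (clear)
  row 1: 6 empty cells -> not full
  row 2: 3 empty cells -> not full
  row 3: 0 empty cells -> FULL (clear)
  row 4: 4 empty cells -> not full
  row 5: 5 empty cells -> not full
  row 6: 6 empty cells -> not full
Total rows cleared: 2

Answer: 2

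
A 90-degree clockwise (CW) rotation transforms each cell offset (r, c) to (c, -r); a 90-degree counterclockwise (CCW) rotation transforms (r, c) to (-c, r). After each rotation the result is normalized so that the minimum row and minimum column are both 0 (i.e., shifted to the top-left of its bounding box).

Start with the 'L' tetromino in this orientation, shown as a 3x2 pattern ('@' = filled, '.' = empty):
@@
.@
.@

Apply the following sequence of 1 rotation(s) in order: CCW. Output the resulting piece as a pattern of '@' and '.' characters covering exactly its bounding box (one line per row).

Answer: @@@
@..

Derivation:
Start:
@@
.@
.@
After rotation 1 (CCW):
@@@
@..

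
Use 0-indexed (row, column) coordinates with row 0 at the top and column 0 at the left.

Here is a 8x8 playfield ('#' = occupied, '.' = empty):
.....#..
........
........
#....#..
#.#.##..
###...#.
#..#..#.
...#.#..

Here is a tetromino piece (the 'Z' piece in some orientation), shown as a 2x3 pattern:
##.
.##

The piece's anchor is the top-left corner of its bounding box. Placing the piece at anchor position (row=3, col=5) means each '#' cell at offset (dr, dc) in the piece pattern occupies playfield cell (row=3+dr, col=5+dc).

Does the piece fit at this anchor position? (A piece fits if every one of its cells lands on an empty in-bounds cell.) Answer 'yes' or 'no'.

Answer: no

Derivation:
Check each piece cell at anchor (3, 5):
  offset (0,0) -> (3,5): occupied ('#') -> FAIL
  offset (0,1) -> (3,6): empty -> OK
  offset (1,1) -> (4,6): empty -> OK
  offset (1,2) -> (4,7): empty -> OK
All cells valid: no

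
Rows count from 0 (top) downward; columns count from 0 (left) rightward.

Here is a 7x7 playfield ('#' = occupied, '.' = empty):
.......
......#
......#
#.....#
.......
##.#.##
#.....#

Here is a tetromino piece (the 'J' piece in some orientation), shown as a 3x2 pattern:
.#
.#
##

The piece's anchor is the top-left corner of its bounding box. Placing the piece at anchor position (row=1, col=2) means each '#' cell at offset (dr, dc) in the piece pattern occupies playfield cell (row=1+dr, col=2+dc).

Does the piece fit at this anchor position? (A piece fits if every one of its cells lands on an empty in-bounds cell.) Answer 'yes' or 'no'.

Check each piece cell at anchor (1, 2):
  offset (0,1) -> (1,3): empty -> OK
  offset (1,1) -> (2,3): empty -> OK
  offset (2,0) -> (3,2): empty -> OK
  offset (2,1) -> (3,3): empty -> OK
All cells valid: yes

Answer: yes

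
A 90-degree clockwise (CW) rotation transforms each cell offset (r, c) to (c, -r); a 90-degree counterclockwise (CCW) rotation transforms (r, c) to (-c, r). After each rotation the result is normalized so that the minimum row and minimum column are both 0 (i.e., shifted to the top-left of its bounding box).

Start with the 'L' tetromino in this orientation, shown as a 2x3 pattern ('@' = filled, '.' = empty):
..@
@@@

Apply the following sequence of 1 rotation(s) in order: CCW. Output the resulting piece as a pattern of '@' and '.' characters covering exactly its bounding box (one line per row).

Start:
..@
@@@
After rotation 1 (CCW):
@@
.@
.@

Answer: @@
.@
.@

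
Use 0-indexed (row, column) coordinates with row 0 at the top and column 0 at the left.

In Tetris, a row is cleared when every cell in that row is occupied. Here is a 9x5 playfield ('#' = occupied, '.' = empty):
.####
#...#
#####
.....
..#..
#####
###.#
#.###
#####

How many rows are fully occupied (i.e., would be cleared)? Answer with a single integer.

Answer: 3

Derivation:
Check each row:
  row 0: 1 empty cell -> not full
  row 1: 3 empty cells -> not full
  row 2: 0 empty cells -> FULL (clear)
  row 3: 5 empty cells -> not full
  row 4: 4 empty cells -> not full
  row 5: 0 empty cells -> FULL (clear)
  row 6: 1 empty cell -> not full
  row 7: 1 empty cell -> not full
  row 8: 0 empty cells -> FULL (clear)
Total rows cleared: 3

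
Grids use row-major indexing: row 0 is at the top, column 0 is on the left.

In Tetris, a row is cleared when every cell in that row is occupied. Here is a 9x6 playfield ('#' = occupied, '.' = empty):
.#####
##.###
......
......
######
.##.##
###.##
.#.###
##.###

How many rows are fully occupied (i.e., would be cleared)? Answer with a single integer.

Check each row:
  row 0: 1 empty cell -> not full
  row 1: 1 empty cell -> not full
  row 2: 6 empty cells -> not full
  row 3: 6 empty cells -> not full
  row 4: 0 empty cells -> FULL (clear)
  row 5: 2 empty cells -> not full
  row 6: 1 empty cell -> not full
  row 7: 2 empty cells -> not full
  row 8: 1 empty cell -> not full
Total rows cleared: 1

Answer: 1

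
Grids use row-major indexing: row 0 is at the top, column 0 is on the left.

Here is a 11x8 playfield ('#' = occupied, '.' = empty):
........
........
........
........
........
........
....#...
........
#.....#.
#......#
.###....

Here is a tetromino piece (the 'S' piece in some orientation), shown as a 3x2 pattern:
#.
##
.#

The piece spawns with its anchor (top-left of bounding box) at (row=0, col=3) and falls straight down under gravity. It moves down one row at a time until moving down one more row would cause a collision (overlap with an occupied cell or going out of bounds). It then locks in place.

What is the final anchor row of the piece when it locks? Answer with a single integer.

Spawn at (row=0, col=3). Try each row:
  row 0: fits
  row 1: fits
  row 2: fits
  row 3: fits
  row 4: blocked -> lock at row 3

Answer: 3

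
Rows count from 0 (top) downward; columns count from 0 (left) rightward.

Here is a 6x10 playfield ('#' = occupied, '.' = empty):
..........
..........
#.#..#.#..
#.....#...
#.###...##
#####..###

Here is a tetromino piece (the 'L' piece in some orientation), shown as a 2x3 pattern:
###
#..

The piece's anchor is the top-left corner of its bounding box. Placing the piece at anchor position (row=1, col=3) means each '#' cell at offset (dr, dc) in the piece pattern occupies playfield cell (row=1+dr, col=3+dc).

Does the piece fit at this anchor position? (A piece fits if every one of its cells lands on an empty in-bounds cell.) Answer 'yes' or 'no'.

Check each piece cell at anchor (1, 3):
  offset (0,0) -> (1,3): empty -> OK
  offset (0,1) -> (1,4): empty -> OK
  offset (0,2) -> (1,5): empty -> OK
  offset (1,0) -> (2,3): empty -> OK
All cells valid: yes

Answer: yes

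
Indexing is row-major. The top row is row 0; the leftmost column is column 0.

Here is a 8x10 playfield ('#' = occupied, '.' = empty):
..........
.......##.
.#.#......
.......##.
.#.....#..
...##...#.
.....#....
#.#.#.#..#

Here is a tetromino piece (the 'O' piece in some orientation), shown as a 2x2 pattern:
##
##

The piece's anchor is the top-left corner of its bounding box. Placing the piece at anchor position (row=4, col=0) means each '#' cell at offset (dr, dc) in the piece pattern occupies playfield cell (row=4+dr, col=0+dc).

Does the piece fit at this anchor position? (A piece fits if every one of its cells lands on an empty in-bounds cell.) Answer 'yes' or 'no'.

Answer: no

Derivation:
Check each piece cell at anchor (4, 0):
  offset (0,0) -> (4,0): empty -> OK
  offset (0,1) -> (4,1): occupied ('#') -> FAIL
  offset (1,0) -> (5,0): empty -> OK
  offset (1,1) -> (5,1): empty -> OK
All cells valid: no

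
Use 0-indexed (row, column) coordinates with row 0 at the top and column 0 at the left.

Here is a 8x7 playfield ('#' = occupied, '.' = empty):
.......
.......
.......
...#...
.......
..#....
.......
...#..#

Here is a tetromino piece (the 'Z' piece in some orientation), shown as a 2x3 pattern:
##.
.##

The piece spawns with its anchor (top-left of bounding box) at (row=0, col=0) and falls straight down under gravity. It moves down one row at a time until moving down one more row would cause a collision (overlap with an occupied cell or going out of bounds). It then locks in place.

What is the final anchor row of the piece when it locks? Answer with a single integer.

Spawn at (row=0, col=0). Try each row:
  row 0: fits
  row 1: fits
  row 2: fits
  row 3: fits
  row 4: blocked -> lock at row 3

Answer: 3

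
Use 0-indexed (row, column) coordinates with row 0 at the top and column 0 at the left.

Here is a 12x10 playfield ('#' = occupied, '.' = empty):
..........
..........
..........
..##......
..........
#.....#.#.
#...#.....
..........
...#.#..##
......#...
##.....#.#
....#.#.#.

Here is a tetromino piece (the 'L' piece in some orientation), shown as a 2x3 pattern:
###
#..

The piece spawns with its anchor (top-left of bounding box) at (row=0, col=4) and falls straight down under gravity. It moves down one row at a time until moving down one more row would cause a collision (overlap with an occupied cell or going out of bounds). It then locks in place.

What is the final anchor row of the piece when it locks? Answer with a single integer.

Answer: 4

Derivation:
Spawn at (row=0, col=4). Try each row:
  row 0: fits
  row 1: fits
  row 2: fits
  row 3: fits
  row 4: fits
  row 5: blocked -> lock at row 4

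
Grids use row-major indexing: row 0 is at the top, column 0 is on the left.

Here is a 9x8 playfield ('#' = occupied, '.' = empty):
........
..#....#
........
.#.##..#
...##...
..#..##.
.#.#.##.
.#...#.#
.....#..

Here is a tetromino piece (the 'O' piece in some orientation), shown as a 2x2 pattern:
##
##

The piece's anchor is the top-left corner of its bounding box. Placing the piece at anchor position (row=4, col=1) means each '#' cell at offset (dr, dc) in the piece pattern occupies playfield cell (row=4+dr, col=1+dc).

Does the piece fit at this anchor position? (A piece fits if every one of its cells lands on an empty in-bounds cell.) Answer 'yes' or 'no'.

Answer: no

Derivation:
Check each piece cell at anchor (4, 1):
  offset (0,0) -> (4,1): empty -> OK
  offset (0,1) -> (4,2): empty -> OK
  offset (1,0) -> (5,1): empty -> OK
  offset (1,1) -> (5,2): occupied ('#') -> FAIL
All cells valid: no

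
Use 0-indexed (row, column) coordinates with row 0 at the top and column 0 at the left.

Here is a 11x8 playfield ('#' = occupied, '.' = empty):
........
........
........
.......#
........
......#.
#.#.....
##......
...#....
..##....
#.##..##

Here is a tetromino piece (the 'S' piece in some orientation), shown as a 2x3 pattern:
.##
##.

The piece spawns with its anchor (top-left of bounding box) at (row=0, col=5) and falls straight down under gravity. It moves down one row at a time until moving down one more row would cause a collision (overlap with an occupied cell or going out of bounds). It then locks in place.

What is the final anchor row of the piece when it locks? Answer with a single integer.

Spawn at (row=0, col=5). Try each row:
  row 0: fits
  row 1: fits
  row 2: fits
  row 3: blocked -> lock at row 2

Answer: 2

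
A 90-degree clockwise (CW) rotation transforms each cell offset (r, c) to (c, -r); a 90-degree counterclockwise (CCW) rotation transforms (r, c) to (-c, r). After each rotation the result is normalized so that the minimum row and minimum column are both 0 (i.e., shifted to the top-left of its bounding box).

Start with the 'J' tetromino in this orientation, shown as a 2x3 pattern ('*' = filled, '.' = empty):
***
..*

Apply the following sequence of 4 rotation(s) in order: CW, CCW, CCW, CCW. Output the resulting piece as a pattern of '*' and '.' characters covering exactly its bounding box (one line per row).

Start:
***
..*
After rotation 1 (CW):
.*
.*
**
After rotation 2 (CCW):
***
..*
After rotation 3 (CCW):
**
*.
*.
After rotation 4 (CCW):
*..
***

Answer: *..
***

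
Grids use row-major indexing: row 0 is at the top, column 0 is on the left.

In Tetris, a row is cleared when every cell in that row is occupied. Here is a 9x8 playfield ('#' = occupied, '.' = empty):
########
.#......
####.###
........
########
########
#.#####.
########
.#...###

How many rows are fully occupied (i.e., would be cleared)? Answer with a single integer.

Answer: 4

Derivation:
Check each row:
  row 0: 0 empty cells -> FULL (clear)
  row 1: 7 empty cells -> not full
  row 2: 1 empty cell -> not full
  row 3: 8 empty cells -> not full
  row 4: 0 empty cells -> FULL (clear)
  row 5: 0 empty cells -> FULL (clear)
  row 6: 2 empty cells -> not full
  row 7: 0 empty cells -> FULL (clear)
  row 8: 4 empty cells -> not full
Total rows cleared: 4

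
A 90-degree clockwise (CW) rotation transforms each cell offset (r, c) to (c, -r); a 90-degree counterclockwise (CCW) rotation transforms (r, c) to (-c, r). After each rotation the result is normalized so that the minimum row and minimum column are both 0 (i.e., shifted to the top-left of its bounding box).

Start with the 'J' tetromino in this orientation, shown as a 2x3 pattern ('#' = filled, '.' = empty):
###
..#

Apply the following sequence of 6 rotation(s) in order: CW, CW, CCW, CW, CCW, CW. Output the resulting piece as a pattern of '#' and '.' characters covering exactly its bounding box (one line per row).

Start:
###
..#
After rotation 1 (CW):
.#
.#
##
After rotation 2 (CW):
#..
###
After rotation 3 (CCW):
.#
.#
##
After rotation 4 (CW):
#..
###
After rotation 5 (CCW):
.#
.#
##
After rotation 6 (CW):
#..
###

Answer: #..
###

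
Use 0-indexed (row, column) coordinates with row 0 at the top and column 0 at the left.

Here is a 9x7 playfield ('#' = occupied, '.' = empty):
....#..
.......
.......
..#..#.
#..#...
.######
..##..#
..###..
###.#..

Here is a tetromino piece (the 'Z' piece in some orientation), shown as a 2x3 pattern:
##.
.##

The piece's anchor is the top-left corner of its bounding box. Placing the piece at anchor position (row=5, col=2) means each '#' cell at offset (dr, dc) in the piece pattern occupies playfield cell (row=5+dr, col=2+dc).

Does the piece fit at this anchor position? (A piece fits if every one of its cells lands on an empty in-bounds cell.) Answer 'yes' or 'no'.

Answer: no

Derivation:
Check each piece cell at anchor (5, 2):
  offset (0,0) -> (5,2): occupied ('#') -> FAIL
  offset (0,1) -> (5,3): occupied ('#') -> FAIL
  offset (1,1) -> (6,3): occupied ('#') -> FAIL
  offset (1,2) -> (6,4): empty -> OK
All cells valid: no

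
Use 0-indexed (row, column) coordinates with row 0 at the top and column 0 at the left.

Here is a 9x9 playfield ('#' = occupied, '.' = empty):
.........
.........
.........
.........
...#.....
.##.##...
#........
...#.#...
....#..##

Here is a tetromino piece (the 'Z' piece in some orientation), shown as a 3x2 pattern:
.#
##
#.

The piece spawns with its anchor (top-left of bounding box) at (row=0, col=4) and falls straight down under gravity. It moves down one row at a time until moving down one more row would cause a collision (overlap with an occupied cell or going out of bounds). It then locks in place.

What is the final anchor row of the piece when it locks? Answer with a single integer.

Spawn at (row=0, col=4). Try each row:
  row 0: fits
  row 1: fits
  row 2: fits
  row 3: blocked -> lock at row 2

Answer: 2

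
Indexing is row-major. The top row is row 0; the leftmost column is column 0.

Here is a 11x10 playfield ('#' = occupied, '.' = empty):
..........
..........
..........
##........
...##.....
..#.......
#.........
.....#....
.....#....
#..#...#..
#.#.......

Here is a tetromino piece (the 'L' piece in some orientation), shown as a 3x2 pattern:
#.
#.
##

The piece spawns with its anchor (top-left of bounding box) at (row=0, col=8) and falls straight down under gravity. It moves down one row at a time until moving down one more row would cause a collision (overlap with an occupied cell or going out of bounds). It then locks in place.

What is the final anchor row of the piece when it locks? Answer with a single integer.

Spawn at (row=0, col=8). Try each row:
  row 0: fits
  row 1: fits
  row 2: fits
  row 3: fits
  row 4: fits
  row 5: fits
  row 6: fits
  row 7: fits
  row 8: fits
  row 9: blocked -> lock at row 8

Answer: 8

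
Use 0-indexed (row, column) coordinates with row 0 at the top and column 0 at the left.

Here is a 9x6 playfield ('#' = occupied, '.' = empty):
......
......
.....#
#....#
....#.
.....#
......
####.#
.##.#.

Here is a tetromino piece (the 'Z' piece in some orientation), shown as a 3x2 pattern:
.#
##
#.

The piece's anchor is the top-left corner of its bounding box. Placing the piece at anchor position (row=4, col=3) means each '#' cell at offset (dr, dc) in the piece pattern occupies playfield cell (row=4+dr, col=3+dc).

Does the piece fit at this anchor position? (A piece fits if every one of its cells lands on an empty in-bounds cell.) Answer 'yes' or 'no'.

Check each piece cell at anchor (4, 3):
  offset (0,1) -> (4,4): occupied ('#') -> FAIL
  offset (1,0) -> (5,3): empty -> OK
  offset (1,1) -> (5,4): empty -> OK
  offset (2,0) -> (6,3): empty -> OK
All cells valid: no

Answer: no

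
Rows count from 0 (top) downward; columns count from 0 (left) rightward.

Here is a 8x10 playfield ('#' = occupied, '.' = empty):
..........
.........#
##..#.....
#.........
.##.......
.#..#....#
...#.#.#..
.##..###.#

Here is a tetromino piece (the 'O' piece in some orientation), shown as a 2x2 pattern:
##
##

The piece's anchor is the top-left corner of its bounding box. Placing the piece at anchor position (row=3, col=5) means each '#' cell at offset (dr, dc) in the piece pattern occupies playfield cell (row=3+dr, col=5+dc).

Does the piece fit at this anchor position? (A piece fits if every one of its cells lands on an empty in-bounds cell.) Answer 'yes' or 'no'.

Check each piece cell at anchor (3, 5):
  offset (0,0) -> (3,5): empty -> OK
  offset (0,1) -> (3,6): empty -> OK
  offset (1,0) -> (4,5): empty -> OK
  offset (1,1) -> (4,6): empty -> OK
All cells valid: yes

Answer: yes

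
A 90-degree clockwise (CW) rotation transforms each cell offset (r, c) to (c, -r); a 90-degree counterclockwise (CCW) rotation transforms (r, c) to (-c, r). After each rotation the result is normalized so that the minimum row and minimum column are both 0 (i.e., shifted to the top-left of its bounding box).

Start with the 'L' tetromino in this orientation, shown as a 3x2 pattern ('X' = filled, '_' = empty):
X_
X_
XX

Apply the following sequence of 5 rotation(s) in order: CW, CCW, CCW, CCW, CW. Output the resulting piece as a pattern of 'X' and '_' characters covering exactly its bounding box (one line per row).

Start:
X_
X_
XX
After rotation 1 (CW):
XXX
X__
After rotation 2 (CCW):
X_
X_
XX
After rotation 3 (CCW):
__X
XXX
After rotation 4 (CCW):
XX
_X
_X
After rotation 5 (CW):
__X
XXX

Answer: __X
XXX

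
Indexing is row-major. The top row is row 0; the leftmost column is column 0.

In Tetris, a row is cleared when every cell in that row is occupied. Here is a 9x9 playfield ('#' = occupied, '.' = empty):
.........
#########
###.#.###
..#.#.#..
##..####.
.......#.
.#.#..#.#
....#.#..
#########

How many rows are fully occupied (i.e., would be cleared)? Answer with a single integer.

Answer: 2

Derivation:
Check each row:
  row 0: 9 empty cells -> not full
  row 1: 0 empty cells -> FULL (clear)
  row 2: 2 empty cells -> not full
  row 3: 6 empty cells -> not full
  row 4: 3 empty cells -> not full
  row 5: 8 empty cells -> not full
  row 6: 5 empty cells -> not full
  row 7: 7 empty cells -> not full
  row 8: 0 empty cells -> FULL (clear)
Total rows cleared: 2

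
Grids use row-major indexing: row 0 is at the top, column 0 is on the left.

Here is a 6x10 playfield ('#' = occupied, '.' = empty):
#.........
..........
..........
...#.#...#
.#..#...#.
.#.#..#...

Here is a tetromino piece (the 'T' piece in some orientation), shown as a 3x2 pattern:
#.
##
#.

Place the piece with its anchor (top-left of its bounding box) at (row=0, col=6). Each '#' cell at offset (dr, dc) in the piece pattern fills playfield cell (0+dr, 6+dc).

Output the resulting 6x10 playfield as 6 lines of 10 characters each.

Fill (0+0,6+0) = (0,6)
Fill (0+1,6+0) = (1,6)
Fill (0+1,6+1) = (1,7)
Fill (0+2,6+0) = (2,6)

Answer: #.....#...
......##..
......#...
...#.#...#
.#..#...#.
.#.#..#...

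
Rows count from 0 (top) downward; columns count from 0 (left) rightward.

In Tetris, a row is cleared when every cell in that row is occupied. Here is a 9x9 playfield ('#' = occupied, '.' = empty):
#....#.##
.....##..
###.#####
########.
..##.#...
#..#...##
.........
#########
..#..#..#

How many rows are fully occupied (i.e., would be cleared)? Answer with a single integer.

Check each row:
  row 0: 5 empty cells -> not full
  row 1: 7 empty cells -> not full
  row 2: 1 empty cell -> not full
  row 3: 1 empty cell -> not full
  row 4: 6 empty cells -> not full
  row 5: 5 empty cells -> not full
  row 6: 9 empty cells -> not full
  row 7: 0 empty cells -> FULL (clear)
  row 8: 6 empty cells -> not full
Total rows cleared: 1

Answer: 1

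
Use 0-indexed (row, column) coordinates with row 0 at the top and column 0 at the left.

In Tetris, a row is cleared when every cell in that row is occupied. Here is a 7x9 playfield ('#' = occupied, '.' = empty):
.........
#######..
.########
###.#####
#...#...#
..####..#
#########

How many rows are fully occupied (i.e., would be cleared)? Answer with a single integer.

Check each row:
  row 0: 9 empty cells -> not full
  row 1: 2 empty cells -> not full
  row 2: 1 empty cell -> not full
  row 3: 1 empty cell -> not full
  row 4: 6 empty cells -> not full
  row 5: 4 empty cells -> not full
  row 6: 0 empty cells -> FULL (clear)
Total rows cleared: 1

Answer: 1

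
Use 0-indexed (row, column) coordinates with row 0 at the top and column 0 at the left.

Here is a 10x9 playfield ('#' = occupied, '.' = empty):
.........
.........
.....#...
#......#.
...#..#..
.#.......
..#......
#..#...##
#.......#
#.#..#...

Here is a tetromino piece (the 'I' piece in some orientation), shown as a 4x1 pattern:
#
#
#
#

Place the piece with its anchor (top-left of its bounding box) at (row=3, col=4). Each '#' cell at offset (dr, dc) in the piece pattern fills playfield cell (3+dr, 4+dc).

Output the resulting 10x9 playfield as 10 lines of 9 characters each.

Answer: .........
.........
.....#...
#...#..#.
...##.#..
.#..#....
..#.#....
#..#...##
#.......#
#.#..#...

Derivation:
Fill (3+0,4+0) = (3,4)
Fill (3+1,4+0) = (4,4)
Fill (3+2,4+0) = (5,4)
Fill (3+3,4+0) = (6,4)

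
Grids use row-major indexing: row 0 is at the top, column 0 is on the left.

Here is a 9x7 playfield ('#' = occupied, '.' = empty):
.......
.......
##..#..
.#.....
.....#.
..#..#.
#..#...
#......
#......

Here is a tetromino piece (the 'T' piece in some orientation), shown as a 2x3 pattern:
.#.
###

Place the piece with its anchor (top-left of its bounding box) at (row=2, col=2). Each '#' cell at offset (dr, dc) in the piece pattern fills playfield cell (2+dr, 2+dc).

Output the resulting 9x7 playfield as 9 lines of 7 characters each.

Fill (2+0,2+1) = (2,3)
Fill (2+1,2+0) = (3,2)
Fill (2+1,2+1) = (3,3)
Fill (2+1,2+2) = (3,4)

Answer: .......
.......
##.##..
.####..
.....#.
..#..#.
#..#...
#......
#......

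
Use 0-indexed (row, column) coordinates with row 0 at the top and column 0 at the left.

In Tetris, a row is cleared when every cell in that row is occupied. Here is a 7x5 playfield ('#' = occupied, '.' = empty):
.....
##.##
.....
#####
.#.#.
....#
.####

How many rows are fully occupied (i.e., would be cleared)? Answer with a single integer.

Check each row:
  row 0: 5 empty cells -> not full
  row 1: 1 empty cell -> not full
  row 2: 5 empty cells -> not full
  row 3: 0 empty cells -> FULL (clear)
  row 4: 3 empty cells -> not full
  row 5: 4 empty cells -> not full
  row 6: 1 empty cell -> not full
Total rows cleared: 1

Answer: 1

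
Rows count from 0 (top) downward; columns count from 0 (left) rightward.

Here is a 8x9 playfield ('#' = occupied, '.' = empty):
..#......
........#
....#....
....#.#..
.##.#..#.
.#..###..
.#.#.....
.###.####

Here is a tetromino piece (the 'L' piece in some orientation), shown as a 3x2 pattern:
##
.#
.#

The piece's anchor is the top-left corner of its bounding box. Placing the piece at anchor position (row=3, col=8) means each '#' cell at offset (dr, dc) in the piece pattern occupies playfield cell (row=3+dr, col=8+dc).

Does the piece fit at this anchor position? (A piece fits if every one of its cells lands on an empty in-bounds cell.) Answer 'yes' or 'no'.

Check each piece cell at anchor (3, 8):
  offset (0,0) -> (3,8): empty -> OK
  offset (0,1) -> (3,9): out of bounds -> FAIL
  offset (1,1) -> (4,9): out of bounds -> FAIL
  offset (2,1) -> (5,9): out of bounds -> FAIL
All cells valid: no

Answer: no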